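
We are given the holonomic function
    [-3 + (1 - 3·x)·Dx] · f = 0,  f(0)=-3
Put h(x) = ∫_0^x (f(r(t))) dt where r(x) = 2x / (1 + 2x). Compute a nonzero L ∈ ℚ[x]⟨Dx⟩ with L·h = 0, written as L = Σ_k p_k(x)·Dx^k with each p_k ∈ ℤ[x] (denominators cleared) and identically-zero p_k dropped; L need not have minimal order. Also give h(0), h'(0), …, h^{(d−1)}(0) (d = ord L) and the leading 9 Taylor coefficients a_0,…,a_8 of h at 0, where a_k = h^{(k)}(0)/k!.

L = 6·Dx + (-1 + 2·x + 8·x^2)·Dx^2  (order 2).
h: a_k = 0, -3, -9, -24, -72, -1152/5, -768, -18432/7, -9216, …
ICs: h(0) = 0, h′(0) = -3.

f: a_k = -3, -9, -27, -81, -243, -729, -2187, -6561, -19683, …
h₀=f(r): pull back L_f along r ⇒ L₀.
h=∫h₀ ⇒ L = L₀·Dx.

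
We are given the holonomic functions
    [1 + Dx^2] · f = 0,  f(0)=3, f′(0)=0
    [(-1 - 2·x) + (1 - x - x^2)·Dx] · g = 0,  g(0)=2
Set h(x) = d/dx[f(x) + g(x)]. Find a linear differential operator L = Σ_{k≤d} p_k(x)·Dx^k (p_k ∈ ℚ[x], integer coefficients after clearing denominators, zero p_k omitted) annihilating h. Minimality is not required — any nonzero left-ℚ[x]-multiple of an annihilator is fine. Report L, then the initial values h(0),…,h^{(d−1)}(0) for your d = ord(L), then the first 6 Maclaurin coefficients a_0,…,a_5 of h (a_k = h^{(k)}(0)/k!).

L = (124 + 358·x + 470·x^2 + 230·x^3 + 130·x^4 + 18·x^5 + 6·x^6) + (-19 - 29·x + 36·x^2 + 55·x^3 + 50·x^4 + 27·x^5 + 7·x^6 + 2·x^7)·Dx + (124 + 358·x + 470·x^2 + 230·x^3 + 130·x^4 + 18·x^5 + 6·x^6)·Dx^2 + (-19 - 29·x + 36·x^2 + 55·x^3 + 50·x^4 + 27·x^5 + 7·x^6 + 2·x^7)·Dx^3  (order 3).
h: a_k = 2, 5, 18, 81/2, 80, 6239/40, …
ICs: h(0) = 2, h′(0) = 5, h′′(0) = 36.

f: a_k = 3, 0, -3/2, 0, 1/8, 0, …
g: a_k = 2, 2, 4, 6, 10, 16, …
Sum ⇒ L₀ = lclm(L_f,L_g) in ℚ(x)⟨Dx⟩.
h=h₀': d/dx-closure on L₀ ⇒ L.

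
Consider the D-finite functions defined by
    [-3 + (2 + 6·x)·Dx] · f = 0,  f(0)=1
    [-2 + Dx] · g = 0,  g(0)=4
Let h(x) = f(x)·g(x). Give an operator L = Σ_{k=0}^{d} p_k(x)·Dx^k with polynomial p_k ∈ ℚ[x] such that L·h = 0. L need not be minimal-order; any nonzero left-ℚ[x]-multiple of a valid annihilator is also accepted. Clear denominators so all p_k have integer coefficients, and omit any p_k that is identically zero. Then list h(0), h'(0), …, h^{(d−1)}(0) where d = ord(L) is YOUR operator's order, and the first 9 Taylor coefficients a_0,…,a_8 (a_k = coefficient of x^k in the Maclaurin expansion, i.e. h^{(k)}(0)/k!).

f: a_k = 1, 3/2, -9/8, 27/16, -405/128, 1701/256, -15309/1024, 72171/2048, -2814669/32768, …
g: a_k = 4, 8, 8, 16/3, 8/3, 16/15, 16/45, 32/315, 8/315, …
Product ⇒ symmetric product L₀, ord ≤ 1.
L = (-7 - 12·x) + (2 + 6·x)·Dx  (order 1).
h: a_k = 4, 14, 31/2, 181/12, 241/96, 13279/960, -276497/11520, 9930589/161280, -56288873/368640, …
ICs: h(0) = 4.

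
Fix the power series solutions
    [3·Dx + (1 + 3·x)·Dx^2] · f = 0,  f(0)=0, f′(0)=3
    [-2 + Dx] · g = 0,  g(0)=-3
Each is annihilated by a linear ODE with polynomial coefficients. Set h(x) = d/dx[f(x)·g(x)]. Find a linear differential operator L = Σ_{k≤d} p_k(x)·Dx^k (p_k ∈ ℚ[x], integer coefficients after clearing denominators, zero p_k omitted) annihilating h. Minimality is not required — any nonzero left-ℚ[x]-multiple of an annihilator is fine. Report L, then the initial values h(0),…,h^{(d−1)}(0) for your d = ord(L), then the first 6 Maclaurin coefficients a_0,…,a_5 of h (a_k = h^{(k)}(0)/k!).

L = (20 - 24·x + 72·x^2) + (-8 + 6·x - 72·x^2)·Dx + (-1 + 3·x + 18·x^2)·Dx^2  (order 2).
h: a_k = -9, -9, -54, 87, -663/2, 990, …
ICs: h(0) = -9, h′(0) = -9.

f: a_k = 0, 3, -9/2, 9, -81/4, 243/5, …
g: a_k = -3, -6, -6, -4, -2, -4/5, …
h₀=f·g: eliminate ⇒ L₀, order ≤ 2·1.
Derive L from L₀ (diff closure).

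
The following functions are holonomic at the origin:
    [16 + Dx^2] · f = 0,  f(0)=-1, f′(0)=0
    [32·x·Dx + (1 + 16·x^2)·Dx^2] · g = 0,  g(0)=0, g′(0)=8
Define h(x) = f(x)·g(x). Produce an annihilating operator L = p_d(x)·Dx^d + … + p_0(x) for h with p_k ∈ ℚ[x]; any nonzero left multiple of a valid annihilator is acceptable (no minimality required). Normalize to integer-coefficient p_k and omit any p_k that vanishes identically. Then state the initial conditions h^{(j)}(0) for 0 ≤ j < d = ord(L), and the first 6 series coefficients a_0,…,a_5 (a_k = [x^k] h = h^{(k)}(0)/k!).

L = (1280 + 53248·x^2 + 360448·x^4 + 2097152·x^6 + 8388608·x^8) + (1536·x + 40960·x^3 + 393216·x^5 + 2097152·x^7)·Dx + (96 + 4096·x^2 + 36864·x^4 + 262144·x^6 + 1048576·x^8)·Dx^2 + (96·x + 2560·x^3 + 24576·x^5 + 131072·x^7)·Dx^3 + (1 + 48·x^2 + 896·x^4 + 8192·x^6 + 32768·x^8)·Dx^4  (order 4).
h: a_k = 0, -8, 0, 320/3, 0, -12544/15, …
ICs: h(0) = 0, h′(0) = -8, h′′(0) = 0, h′′′(0) = 640.

f: a_k = -1, 0, 8, 0, -32/3, 0, …
g: a_k = 0, 8, 0, -128/3, 0, 2048/5, …
Product ⇒ symmetric product L₀, ord ≤ 4.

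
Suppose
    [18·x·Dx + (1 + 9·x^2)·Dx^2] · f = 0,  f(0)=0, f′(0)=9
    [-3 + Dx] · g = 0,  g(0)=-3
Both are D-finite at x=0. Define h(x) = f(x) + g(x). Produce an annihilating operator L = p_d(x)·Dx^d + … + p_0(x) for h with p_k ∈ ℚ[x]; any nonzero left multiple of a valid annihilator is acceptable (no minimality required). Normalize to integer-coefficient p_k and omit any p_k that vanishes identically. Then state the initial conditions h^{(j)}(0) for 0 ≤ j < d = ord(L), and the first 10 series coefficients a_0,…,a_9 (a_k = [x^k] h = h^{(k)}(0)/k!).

L = (18 - 108·x - 162·x^2)·Dx + (-9 + 27·x + 27·x^2 - 81·x^3)·Dx^2 + (1 + 3·x + 9·x^2 + 27·x^3)·Dx^3  (order 3).
h: a_k = -3, 0, -27/2, -81/2, -81/8, 5589/40, -243/80, -75087/80, -2187/4480, 29392551/4480, …
ICs: h(0) = -3, h′(0) = 0, h′′(0) = -27.

f: a_k = 0, 9, 0, -27, 0, 729/5, 0, -6561/7, 0, 6561, …
g: a_k = -3, -9, -27/2, -27/2, -81/8, -243/40, -243/80, -729/560, -2187/4480, -729/4480, …
f+g: L₀ = lclm(L_f,L_g), ord ≤ 2+1.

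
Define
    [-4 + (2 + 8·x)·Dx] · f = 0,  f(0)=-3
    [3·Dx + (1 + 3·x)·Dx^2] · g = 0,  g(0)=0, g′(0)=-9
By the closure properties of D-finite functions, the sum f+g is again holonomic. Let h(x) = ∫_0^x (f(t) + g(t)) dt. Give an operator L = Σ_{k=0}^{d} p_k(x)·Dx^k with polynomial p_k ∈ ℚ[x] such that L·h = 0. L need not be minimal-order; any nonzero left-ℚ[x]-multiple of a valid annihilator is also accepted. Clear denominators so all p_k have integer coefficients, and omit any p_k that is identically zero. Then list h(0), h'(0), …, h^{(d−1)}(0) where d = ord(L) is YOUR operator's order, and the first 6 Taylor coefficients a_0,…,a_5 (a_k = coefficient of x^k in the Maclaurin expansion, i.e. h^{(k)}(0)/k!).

L = 36·x·Dx^2 + (6 + 72·x + 180·x^2)·Dx^3 + (1 + 13·x + 54·x^2 + 72·x^3)·Dx^4  (order 4).
h: a_k = 0, -3, -15/2, 13/2, -39/4, 363/20, …
ICs: h(0) = 0, h′(0) = -3, h′′(0) = -15, h′′′(0) = 39.

f: a_k = -3, -6, 6, -12, 30, -84, …
g: a_k = 0, -9, 27/2, -27, 243/4, -729/5, …
f+g: L₀ = lclm(L_f,L_g), ord ≤ 1+2.
h=∫₀ˣh₀: take L = L₀·Dx.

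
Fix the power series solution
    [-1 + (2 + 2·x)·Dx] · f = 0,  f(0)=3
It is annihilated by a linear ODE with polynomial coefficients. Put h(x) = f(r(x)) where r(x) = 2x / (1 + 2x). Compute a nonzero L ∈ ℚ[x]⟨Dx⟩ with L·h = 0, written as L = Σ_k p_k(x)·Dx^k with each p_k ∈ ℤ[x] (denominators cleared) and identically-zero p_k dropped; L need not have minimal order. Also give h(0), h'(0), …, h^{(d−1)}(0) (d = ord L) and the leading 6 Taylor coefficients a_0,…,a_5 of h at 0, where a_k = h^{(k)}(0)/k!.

L = -1 + (1 + 6·x + 8·x^2)·Dx  (order 1).
h: a_k = 3, 3, -15/2, 39/2, -423/8, 1197/8, …
ICs: h(0) = 3.

f: a_k = 3, 3/2, -3/8, 3/16, -15/128, 21/256, …
Substitute x→r, Dx→(1/r')Dx; clear ⇒ L₀.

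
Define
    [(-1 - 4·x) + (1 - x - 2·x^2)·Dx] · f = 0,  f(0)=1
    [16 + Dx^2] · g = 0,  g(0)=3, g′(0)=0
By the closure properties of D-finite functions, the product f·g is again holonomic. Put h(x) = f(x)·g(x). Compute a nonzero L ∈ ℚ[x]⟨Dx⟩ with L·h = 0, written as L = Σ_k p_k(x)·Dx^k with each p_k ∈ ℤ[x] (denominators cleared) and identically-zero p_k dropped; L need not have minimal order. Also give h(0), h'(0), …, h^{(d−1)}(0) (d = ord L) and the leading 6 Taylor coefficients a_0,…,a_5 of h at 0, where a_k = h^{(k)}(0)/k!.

f: a_k = 1, 1, 3, 5, 11, 21, …
g: a_k = 3, 0, -24, 0, 32, 0, …
h₀=f·g: eliminate ⇒ L₀, order ≤ 1·2.
L = (-12 + 16·x + 32·x^2) + (2 + 8·x)·Dx + (-1 + x + 2·x^2)·Dx^2  (order 2).
h: a_k = 3, 3, -15, -9, -7, -25, …
ICs: h(0) = 3, h′(0) = 3.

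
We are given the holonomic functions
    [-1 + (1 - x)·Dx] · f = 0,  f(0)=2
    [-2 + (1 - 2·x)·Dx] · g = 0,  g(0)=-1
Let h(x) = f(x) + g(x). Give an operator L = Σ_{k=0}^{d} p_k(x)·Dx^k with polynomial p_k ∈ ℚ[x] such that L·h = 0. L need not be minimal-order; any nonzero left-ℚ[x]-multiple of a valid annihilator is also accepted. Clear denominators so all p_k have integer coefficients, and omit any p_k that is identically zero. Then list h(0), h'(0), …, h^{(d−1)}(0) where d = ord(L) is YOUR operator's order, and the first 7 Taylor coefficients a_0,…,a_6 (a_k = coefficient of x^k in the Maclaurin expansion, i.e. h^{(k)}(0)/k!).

L = -4 + (6 - 8·x)·Dx + (-1 + 3·x - 2·x^2)·Dx^2  (order 2).
h: a_k = 1, 0, -2, -6, -14, -30, -62, …
ICs: h(0) = 1, h′(0) = 0.

f: a_k = 2, 2, 2, 2, 2, 2, 2, …
g: a_k = -1, -2, -4, -8, -16, -32, -64, …
Weyl lclm of L_f,L_g ⇒ L₀ (ord ≤ 2).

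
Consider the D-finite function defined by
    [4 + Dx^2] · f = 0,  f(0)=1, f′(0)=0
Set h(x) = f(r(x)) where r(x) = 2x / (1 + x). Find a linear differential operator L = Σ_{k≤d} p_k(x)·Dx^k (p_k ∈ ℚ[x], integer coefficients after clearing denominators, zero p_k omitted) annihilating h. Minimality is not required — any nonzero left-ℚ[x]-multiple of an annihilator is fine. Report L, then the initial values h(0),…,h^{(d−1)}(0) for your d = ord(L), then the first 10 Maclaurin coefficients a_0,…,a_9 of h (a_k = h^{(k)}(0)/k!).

L = 16 + (2 + 6·x + 6·x^2 + 2·x^3)·Dx + (1 + 4·x + 6·x^2 + 4·x^3 + x^4)·Dx^2  (order 2).
h: a_k = 1, 0, -8, 16, -40/3, -32/3, 2744/45, -656/5, 12568/63, -71744/315, …
ICs: h(0) = 1, h′(0) = 0.

f: a_k = 1, 0, -2, 0, 2/3, 0, -4/45, 0, 2/315, 0, …
L₀ from L_f via x↦r, Dx↦r'^{-1}Dx.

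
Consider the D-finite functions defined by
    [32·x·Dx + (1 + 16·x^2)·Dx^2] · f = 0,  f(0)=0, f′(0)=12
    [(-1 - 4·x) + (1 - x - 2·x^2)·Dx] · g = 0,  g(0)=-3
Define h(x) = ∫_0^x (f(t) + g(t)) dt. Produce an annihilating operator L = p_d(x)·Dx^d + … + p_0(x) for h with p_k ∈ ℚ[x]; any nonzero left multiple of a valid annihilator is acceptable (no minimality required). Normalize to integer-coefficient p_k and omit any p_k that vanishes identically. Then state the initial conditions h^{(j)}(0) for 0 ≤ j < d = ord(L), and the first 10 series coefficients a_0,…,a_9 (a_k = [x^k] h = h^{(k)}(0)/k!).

L = (96 - 384·x - 6912·x^2 - 15360·x^3 - 40704·x^4 - 12288·x^6)·Dx^2 + (-31 - 104·x + 392·x^2 - 736·x^3 - 14912·x^4 - 27904·x^5 - 3072·x^6 - 12288·x^7)·Dx^3 + (3 + 19·x + 128·x^2 + 152·x^3 + 1128·x^4 - 2496·x^5 - 2560·x^6 - 1024·x^7 - 2048·x^8)·Dx^4  (order 4).
h: a_k = 0, -3, 9/2, -3, -79/4, -33/5, 919/10, -129/7, -50937/56, -57, …
ICs: h(0) = 0, h′(0) = -3, h′′(0) = 9, h′′′(0) = -18.

f: a_k = 0, 12, 0, -64, 0, 3072/5, 0, -49152/7, 0, 262144/3, …
g: a_k = -3, -3, -9, -15, -33, -63, -129, -255, -513, -1023, …
Weyl lclm of L_f,L_g ⇒ L₀ (ord ≤ 3).
∫: right-multiply L₀ by Dx.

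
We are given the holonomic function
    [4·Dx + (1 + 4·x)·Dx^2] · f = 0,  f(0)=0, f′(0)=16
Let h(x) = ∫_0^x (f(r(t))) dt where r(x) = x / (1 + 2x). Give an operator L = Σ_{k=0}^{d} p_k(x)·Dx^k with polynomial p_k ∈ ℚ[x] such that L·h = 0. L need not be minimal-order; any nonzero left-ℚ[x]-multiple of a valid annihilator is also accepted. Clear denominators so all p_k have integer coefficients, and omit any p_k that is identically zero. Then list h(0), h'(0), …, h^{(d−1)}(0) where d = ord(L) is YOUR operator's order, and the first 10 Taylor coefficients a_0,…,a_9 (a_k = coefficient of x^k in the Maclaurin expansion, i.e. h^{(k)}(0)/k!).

f: a_k = 0, 16, -32, 256/3, -256, 4096/5, -8192/3, 65536/7, -32768, 1048576/9, …
Change of var in L_f (x↦r) gives L₀.
∫: right-multiply L₀ by Dx.
L = (8 + 24·x)·Dx^2 + (1 + 8·x + 12·x^2)·Dx^3  (order 3).
h: a_k = 0, 0, 8, -64/3, 208/3, -256, 15488/15, -13312/3, 139904/7, -839680/9, …
ICs: h(0) = 0, h′(0) = 0, h′′(0) = 16.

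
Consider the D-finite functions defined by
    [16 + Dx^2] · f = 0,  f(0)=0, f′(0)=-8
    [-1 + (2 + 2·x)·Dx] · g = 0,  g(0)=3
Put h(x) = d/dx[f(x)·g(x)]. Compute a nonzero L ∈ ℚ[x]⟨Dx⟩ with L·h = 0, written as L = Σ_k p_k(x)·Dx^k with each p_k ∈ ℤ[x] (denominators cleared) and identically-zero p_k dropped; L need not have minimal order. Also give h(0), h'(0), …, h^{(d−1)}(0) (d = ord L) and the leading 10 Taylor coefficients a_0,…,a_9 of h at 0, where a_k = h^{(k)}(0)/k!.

f: a_k = 0, -8, 0, 64/3, 0, -256/15, 0, 2048/315, 0, -4096/2835, …
g: a_k = 3, 3/2, -3/8, 3/16, -15/128, 21/256, -63/1024, 99/2048, -1287/32768, 2145/65536, …
Product ⇒ symmetric product L₀, ord ≤ 2.
Differentiate: ansatz ord ≤ ord L₀ ⇒ L.
L = (4733 + 17664·x + 25216·x^2 + 16384·x^3 + 4096·x^4) + (-244 - 756·x - 768·x^2 - 256·x^3)·Dx + (268 + 1048·x + 1548·x^2 + 1024·x^3 + 256·x^4)·Dx^2  (order 2).
h: a_k = -24, -24, 201, 122, -4661/16, -10683/80, 64235/384, 212773/3360, -4467413/86016, -1745959/110592, …
ICs: h(0) = -24, h′(0) = -24.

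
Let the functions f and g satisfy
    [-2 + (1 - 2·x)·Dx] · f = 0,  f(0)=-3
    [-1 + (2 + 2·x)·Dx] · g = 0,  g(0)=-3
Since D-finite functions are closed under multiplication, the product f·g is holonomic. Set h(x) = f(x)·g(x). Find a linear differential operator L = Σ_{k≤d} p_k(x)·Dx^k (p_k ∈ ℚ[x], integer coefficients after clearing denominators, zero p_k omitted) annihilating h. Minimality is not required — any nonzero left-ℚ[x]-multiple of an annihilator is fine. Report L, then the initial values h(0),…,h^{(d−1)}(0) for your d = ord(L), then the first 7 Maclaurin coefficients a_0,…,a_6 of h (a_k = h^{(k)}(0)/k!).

f: a_k = -3, -6, -12, -24, -48, -96, -192, …
g: a_k = -3, -3/2, 3/8, -3/16, 15/128, -21/256, 63/1024, …
f·g: L₀ = L_f ⊗_s L_g, ord ≤ 1·1.
L = (5 + 2·x) + (-2 + 2·x + 4·x^2)·Dx  (order 1).
h: a_k = 9, 45/2, 351/8, 1413/16, 22563/128, 90315/256, 722331/1024, …
ICs: h(0) = 9.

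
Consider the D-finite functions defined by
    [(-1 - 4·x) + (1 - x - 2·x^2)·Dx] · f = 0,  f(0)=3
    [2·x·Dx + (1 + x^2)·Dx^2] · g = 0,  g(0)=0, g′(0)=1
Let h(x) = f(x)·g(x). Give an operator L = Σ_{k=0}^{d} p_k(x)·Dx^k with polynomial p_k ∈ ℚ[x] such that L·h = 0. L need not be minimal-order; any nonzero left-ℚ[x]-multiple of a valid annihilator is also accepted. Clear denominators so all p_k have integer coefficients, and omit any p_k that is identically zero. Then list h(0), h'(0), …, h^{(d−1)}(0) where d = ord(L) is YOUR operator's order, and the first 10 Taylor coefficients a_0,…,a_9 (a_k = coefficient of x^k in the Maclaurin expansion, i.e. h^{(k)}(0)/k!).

L = (4 + 2·x + 12·x^2) + (2 + 6·x + 4·x^2 + 12·x^3)·Dx + (-1 + x + x^2 + x^3 + 2·x^4)·Dx^2  (order 2).
h: a_k = 0, 3, 3, 8, 14, 153/5, 293/5, 4178/35, 1656/7, 49943/105, …
ICs: h(0) = 0, h′(0) = 3.

f: a_k = 3, 3, 9, 15, 33, 63, 129, 255, 513, 1023, …
g: a_k = 0, 1, 0, -1/3, 0, 1/5, 0, -1/7, 0, 1/9, …
Sym-product of L_f,L_g gives L₀ (≤ ord 2).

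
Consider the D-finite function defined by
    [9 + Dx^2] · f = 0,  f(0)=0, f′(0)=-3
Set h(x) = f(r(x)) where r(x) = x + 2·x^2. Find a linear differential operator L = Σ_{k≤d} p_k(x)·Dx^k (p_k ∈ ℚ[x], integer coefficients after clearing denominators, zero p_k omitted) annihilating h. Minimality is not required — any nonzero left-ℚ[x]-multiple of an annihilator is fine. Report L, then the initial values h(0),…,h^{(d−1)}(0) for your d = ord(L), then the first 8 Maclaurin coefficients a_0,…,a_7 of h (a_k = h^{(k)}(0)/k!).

L = (9 + 108·x + 432·x^2 + 576·x^3) - 4·Dx + (1 + 4·x)·Dx^2  (order 2).
h: a_k = 0, -3, -6, 9/2, 27, 2079/40, 63/4, -45117/560, …
ICs: h(0) = 0, h′(0) = -3.

f: a_k = 0, -3, 0, 9/2, 0, -81/40, 0, 243/560, …
Substitute x→r, Dx→(1/r')Dx; clear ⇒ L₀.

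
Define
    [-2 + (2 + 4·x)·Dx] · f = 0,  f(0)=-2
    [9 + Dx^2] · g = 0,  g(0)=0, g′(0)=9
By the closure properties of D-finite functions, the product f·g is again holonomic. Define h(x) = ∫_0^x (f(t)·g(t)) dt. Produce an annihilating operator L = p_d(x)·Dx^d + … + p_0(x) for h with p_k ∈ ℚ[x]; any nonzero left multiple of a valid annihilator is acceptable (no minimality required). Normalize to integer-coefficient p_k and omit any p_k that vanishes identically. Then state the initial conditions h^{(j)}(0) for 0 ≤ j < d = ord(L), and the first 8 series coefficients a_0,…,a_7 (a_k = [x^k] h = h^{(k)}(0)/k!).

L = (12 + 36·x + 36·x^2)·Dx + (-2 - 4·x)·Dx^2 + (1 + 4·x + 4·x^2)·Dx^3  (order 3).
h: a_k = 0, 0, -9, -6, 9, 18/5, -12/5, -72/35, …
ICs: h(0) = 0, h′(0) = 0, h′′(0) = -18.

f: a_k = -2, -2, 1, -1, 5/4, -7/4, 21/8, -33/8, …
g: a_k = 0, 9, 0, -27/2, 0, 243/40, 0, -729/560, …
Product ⇒ symmetric product L₀, ord ≤ 2.
Integrate: L := L₀·Dx.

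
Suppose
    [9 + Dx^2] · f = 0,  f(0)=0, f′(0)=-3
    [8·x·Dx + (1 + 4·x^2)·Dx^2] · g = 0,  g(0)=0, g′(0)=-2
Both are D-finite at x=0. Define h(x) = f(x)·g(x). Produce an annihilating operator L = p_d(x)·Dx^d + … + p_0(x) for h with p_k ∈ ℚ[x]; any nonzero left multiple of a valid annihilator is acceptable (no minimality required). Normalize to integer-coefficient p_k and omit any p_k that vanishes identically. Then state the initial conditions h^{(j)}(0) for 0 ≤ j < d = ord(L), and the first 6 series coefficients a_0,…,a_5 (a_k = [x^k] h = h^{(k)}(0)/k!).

L = (2925 + 31536·x^2 + 95904·x^4 + 186624·x^6 + 186624·x^8) + (2448·x + 20160·x^3 + 62208·x^5 + 82944·x^7)·Dx + (442 + 5088·x^2 + 19008·x^4 + 41472·x^6 + 41472·x^8)·Dx^2 + (272·x + 2240·x^3 + 6912·x^5 + 9216·x^7)·Dx^3 + (13 + 176·x^2 + 928·x^4 + 2304·x^6 + 2304·x^8)·Dx^4  (order 4).
h: a_k = 0, 0, 6, 0, -17, 0, …
ICs: h(0) = 0, h′(0) = 0, h′′(0) = 12, h′′′(0) = 0.

f: a_k = 0, -3, 0, 9/2, 0, -81/40, …
g: a_k = 0, -2, 0, 8/3, 0, -32/5, …
h₀=f·g: eliminate ⇒ L₀, order ≤ 2·2.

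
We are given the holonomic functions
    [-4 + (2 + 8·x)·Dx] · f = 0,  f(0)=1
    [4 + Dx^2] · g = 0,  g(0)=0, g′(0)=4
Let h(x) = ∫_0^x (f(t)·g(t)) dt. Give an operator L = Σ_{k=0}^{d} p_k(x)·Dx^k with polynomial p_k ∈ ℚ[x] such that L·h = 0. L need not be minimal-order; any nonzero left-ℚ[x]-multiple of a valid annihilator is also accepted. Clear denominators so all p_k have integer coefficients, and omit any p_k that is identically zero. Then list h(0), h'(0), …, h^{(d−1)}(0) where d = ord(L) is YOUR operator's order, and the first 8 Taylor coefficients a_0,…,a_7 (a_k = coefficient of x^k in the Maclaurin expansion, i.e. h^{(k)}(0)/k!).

L = (16 + 32·x + 64·x^2)·Dx + (-4 - 16·x)·Dx^2 + (1 + 8·x + 16·x^2)·Dx^3  (order 3).
h: a_k = 0, 0, 2, 8/3, -8/3, 32/15, -256/45, 512/35, …
ICs: h(0) = 0, h′(0) = 0, h′′(0) = 4.

f: a_k = 1, 2, -2, 4, -10, 28, -84, 264, …
g: a_k = 0, 4, 0, -8/3, 0, 8/15, 0, -16/315, …
L₀ := L_f ⊗_s L_g (sym. prod.), ord ≤ 2.
∫: right-multiply L₀ by Dx.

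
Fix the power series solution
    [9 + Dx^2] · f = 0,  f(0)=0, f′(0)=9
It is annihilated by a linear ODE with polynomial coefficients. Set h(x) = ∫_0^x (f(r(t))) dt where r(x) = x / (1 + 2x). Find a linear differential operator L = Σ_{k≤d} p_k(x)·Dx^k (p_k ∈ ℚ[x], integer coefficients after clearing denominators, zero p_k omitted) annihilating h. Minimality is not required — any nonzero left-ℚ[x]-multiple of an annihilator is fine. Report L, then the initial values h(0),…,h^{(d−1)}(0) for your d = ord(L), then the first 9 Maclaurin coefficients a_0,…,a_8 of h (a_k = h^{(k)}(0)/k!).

f: a_k = 0, 9, 0, -27/2, 0, 243/40, 0, -729/560, 0, …
Substitute x→r, Dx→(1/r')Dx; clear ⇒ L₀.
∫: right-multiply L₀ by Dx.
L = 9·Dx + (4 + 24·x + 48·x^2 + 32·x^3)·Dx^2 + (1 + 8·x + 24·x^2 + 32·x^3 + 16·x^4)·Dx^3  (order 3).
h: a_k = 0, 0, 9/2, -6, 45/8, 9/5, -2319/80, 2925/28, -1288449/4480, …
ICs: h(0) = 0, h′(0) = 0, h′′(0) = 9.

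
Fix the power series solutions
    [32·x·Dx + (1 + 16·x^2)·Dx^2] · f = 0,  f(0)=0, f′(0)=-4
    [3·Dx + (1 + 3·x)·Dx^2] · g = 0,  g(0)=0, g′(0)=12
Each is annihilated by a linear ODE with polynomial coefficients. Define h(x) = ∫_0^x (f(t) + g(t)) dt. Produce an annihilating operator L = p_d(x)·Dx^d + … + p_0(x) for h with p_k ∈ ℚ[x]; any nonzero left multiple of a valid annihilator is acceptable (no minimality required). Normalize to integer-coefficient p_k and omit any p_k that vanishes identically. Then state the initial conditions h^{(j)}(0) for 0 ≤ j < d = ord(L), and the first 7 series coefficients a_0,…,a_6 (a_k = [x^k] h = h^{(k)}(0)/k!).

L = (-96 - 864·x + 4608·x^2 + 4608·x^3)·Dx^2 + (-50 - 192·x + 672·x^2 + 9216·x^3 + 9216·x^4)·Dx^3 + (-3 + 23·x + 96·x^2 + 512·x^3 + 2304·x^4 + 2304·x^5)·Dx^4  (order 4).
h: a_k = 0, 0, 4, -6, 43/3, -81/5, -26/15, …
ICs: h(0) = 0, h′(0) = 0, h′′(0) = 8, h′′′(0) = -36.

f: a_k = 0, -4, 0, 64/3, 0, -1024/5, 0, …
g: a_k = 0, 12, -18, 36, -81, 972/5, -486, …
L₀ := lclm(L_f,L_g); ord L₀ ≤ 2+2.
h=∫₀ˣh₀: take L = L₀·Dx.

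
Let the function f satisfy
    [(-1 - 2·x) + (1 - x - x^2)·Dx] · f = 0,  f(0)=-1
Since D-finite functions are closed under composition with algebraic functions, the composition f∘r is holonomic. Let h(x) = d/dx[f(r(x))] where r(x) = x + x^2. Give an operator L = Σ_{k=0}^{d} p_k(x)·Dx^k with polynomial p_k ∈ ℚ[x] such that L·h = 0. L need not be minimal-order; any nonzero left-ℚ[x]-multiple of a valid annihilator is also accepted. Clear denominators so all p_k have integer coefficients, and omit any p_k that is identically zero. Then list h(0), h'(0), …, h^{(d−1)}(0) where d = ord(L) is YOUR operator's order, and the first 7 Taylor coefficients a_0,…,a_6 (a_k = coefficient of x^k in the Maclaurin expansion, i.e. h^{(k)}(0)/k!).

f: a_k = -1, -1, -2, -3, -5, -8, -13, …
Substitute x→r, Dx→(1/r')Dx; clear ⇒ L₀.
Derive L from L₀ (diff closure).
L = (6 + 24·x + 48·x^2 + 68·x^3 + 84·x^4 + 60·x^5 + 20·x^6) + (-1 - 3·x + 12·x^3 + 25·x^4 + 24·x^5 + 14·x^6 + 4·x^7)·Dx  (order 1).
h: a_k = -1, -6, -21, -64, -185, -516, -1393, …
ICs: h(0) = -1.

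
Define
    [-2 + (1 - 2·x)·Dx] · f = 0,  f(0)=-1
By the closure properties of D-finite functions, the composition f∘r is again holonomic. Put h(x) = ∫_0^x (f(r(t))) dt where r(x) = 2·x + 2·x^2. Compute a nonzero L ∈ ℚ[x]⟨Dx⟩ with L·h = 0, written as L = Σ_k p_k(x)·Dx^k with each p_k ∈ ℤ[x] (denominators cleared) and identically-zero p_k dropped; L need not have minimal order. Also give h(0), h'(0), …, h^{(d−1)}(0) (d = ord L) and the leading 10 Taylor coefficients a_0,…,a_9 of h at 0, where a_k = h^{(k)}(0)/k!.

f: a_k = -1, -2, -4, -8, -16, -32, -64, -128, -256, -512, …
Change of var in L_f (x↦r) gives L₀.
∫: right-multiply L₀ by Dx.
L = (4 + 8·x)·Dx + (-1 + 4·x + 4·x^2)·Dx^2  (order 2).
h: a_k = 0, -1, -2, -20/3, -24, -464/5, -1120/3, -10816/7, -6528, -252160/9, …
ICs: h(0) = 0, h′(0) = -1.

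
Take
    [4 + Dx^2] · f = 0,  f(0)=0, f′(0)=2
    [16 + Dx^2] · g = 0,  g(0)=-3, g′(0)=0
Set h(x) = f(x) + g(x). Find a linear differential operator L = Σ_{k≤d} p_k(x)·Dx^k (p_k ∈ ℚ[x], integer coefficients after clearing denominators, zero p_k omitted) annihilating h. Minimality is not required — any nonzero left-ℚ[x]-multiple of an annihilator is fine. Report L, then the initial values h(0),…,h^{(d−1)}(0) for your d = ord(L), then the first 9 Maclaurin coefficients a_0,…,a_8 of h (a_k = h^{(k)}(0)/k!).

f: a_k = 0, 2, 0, -4/3, 0, 4/15, 0, -8/315, 0, …
g: a_k = -3, 0, 24, 0, -32, 0, 256/15, 0, -512/105, …
Weyl lclm of L_f,L_g ⇒ L₀ (ord ≤ 4).
L = 64 + 20·Dx^2 + Dx^4  (order 4).
h: a_k = -3, 2, 24, -4/3, -32, 4/15, 256/15, -8/315, -512/105, …
ICs: h(0) = -3, h′(0) = 2, h′′(0) = 48, h′′′(0) = -8.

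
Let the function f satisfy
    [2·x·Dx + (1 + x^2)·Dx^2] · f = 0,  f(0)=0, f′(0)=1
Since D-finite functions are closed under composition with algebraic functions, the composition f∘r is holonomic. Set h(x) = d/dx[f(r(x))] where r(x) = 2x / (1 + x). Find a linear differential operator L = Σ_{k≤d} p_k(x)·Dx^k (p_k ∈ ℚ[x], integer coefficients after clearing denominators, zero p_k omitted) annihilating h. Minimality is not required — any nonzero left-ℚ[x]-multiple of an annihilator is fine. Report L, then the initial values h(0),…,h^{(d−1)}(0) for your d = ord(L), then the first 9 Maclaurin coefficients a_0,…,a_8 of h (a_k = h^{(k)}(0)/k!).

f: a_k = 0, 1, 0, -1/3, 0, 1/5, 0, -1/7, 0, …
h₀=f(r): pull back L_f along r ⇒ L₀.
h=h₀': d/dx-closure on L₀ ⇒ L.
L = (2 + 10·x) + (1 + 2·x + 5·x^2)·Dx  (order 1).
h: a_k = 2, -4, -2, 24, -38, -44, 278, -336, -718, …
ICs: h(0) = 2.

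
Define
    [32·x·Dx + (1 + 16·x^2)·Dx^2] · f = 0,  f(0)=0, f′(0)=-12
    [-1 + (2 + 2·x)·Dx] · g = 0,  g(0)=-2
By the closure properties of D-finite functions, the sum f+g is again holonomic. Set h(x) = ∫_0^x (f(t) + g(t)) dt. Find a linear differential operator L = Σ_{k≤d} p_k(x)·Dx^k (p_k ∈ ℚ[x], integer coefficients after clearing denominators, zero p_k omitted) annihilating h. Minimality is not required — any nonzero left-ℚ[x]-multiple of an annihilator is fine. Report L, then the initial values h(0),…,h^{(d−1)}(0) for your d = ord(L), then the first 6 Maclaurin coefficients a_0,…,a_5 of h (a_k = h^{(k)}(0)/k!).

L = (-64 - 160·x + 3072·x^2 + 1536·x^3)·Dx^2 + (-131 - 256·x + 5920·x^2 + 12288·x^3 + 5376·x^4)·Dx^3 + (-2 + 126·x + 192·x^2 + 2112·x^3 + 3584·x^4 + 1536·x^5)·Dx^4  (order 4).
h: a_k = 0, -2, -13/2, 1/12, 511/32, 1/64, …
ICs: h(0) = 0, h′(0) = -2, h′′(0) = -13, h′′′(0) = 1/2.

f: a_k = 0, -12, 0, 64, 0, -3072/5, …
g: a_k = -2, -1, 1/4, -1/8, 5/64, -7/128, …
Sum ⇒ L₀ = lclm(L_f,L_g) in ℚ(x)⟨Dx⟩.
h=∫h₀ ⇒ L = L₀·Dx.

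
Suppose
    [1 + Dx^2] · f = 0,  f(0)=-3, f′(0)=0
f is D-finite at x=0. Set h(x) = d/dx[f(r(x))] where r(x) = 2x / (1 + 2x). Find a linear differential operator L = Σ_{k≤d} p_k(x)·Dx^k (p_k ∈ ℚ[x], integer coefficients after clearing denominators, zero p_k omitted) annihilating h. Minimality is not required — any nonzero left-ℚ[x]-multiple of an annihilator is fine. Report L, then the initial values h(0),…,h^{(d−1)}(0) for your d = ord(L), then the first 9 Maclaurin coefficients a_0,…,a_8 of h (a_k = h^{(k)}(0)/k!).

L = (28 + 96·x + 96·x^2) + (12 + 72·x + 144·x^2 + 96·x^3)·Dx + (1 + 8·x + 24·x^2 + 32·x^3 + 16·x^4)·Dx^2  (order 2).
h: a_k = 0, 12, -72, 280, -880, 12008/5, -29232/5, 267184/21, -843936/35, …
ICs: h(0) = 0, h′(0) = 12.

f: a_k = -3, 0, 3/2, 0, -1/8, 0, 1/240, 0, -1/13440, …
Change of var in L_f (x↦r) gives L₀.
Differentiate: ansatz ord ≤ ord L₀ ⇒ L.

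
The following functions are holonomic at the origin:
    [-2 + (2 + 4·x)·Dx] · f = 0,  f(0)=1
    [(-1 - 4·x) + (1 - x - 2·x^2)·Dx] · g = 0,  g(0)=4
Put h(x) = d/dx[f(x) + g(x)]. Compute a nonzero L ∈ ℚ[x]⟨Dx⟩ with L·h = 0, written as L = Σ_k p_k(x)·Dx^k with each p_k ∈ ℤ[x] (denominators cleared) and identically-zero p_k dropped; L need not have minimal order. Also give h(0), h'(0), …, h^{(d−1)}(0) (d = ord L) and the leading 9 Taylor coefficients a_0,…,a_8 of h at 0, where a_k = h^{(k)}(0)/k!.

L = (-48 - 222·x - 432·x^2 - 336·x^3 - 240·x^4) + (-27 - 258·x - 873·x^2 - 1368·x^3 - 1284·x^4 - 720·x^5)·Dx + (7 + 34·x + 41·x^2 - 54·x^3 - 236·x^4 - 328·x^5 - 160·x^6)·Dx^2  (order 2).
h: a_k = 5, 23, 123/2, 347/2, 3395/8, 8193/8, 38311/16, 87123/16, 1577763/128, …
ICs: h(0) = 5, h′(0) = 23.

f: a_k = 1, 1, -1/2, 1/2, -5/8, 7/8, -21/16, 33/16, -429/128, …
g: a_k = 4, 4, 12, 20, 44, 84, 172, 340, 684, …
h₀=f+g: left-lcm gives L₀, ord ≤ 2.
h₀' ⇒ L via d/dx closure of L₀.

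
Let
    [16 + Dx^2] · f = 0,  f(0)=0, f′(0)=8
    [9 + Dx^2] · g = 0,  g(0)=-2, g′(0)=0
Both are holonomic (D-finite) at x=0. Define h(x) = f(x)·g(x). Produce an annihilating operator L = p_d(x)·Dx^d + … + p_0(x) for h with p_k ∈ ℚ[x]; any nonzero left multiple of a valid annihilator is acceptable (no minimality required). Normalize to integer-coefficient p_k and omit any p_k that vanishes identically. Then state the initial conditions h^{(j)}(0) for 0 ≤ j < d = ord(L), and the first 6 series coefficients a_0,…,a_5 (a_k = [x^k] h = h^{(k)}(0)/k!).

L = 49 + 50·Dx^2 + Dx^4  (order 4).
h: a_k = 0, -16, 0, 344/3, 0, -4202/15, …
ICs: h(0) = 0, h′(0) = -16, h′′(0) = 0, h′′′(0) = 688.

f: a_k = 0, 8, 0, -64/3, 0, 256/15, …
g: a_k = -2, 0, 9, 0, -27/4, 0, …
h₀=f·g: eliminate ⇒ L₀, order ≤ 2·2.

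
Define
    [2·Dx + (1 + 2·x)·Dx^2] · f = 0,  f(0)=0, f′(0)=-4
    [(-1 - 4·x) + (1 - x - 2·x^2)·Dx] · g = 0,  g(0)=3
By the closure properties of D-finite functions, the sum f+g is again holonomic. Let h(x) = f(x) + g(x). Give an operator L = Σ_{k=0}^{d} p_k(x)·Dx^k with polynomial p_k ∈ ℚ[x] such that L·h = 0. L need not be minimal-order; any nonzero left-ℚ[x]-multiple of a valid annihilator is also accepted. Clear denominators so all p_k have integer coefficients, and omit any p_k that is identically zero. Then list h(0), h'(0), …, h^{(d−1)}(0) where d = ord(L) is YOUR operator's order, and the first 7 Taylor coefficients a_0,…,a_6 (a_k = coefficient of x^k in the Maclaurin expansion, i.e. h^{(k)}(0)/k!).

f: a_k = 0, -4, 4, -16/3, 8, -64/5, 64/3, …
g: a_k = 3, 3, 9, 15, 33, 63, 129, …
f+g: L₀ = lclm(L_f,L_g), ord ≤ 2+1.
L = (-54 - 228·x - 432·x^2 - 288·x^3 - 192·x^4)·Dx + (-11 - 124·x - 464·x^2 - 704·x^3 - 592·x^4 - 320·x^5)·Dx^2 + (4 + 19·x + 17·x^2 - 42·x^3 - 116·x^4 - 136·x^5 - 64·x^6)·Dx^3  (order 3).
h: a_k = 3, -1, 13, 29/3, 41, 251/5, 451/3, …
ICs: h(0) = 3, h′(0) = -1, h′′(0) = 26.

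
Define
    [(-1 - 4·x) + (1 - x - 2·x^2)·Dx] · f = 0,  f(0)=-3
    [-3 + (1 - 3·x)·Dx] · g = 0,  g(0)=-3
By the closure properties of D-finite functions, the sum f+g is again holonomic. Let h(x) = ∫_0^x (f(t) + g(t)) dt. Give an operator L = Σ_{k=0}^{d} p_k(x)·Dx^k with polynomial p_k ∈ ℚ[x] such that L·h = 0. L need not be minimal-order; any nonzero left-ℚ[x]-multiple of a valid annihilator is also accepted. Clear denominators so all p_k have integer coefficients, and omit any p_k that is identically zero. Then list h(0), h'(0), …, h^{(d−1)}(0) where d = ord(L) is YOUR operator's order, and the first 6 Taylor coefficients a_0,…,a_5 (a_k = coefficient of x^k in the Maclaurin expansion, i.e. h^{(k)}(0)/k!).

L = (-36·x + 36·x^2 - 36·x^3)·Dx + (6 - 6·x - 30·x^2 + 54·x^3 - 72·x^4)·Dx^2 + (-1 + 6·x - 12·x^2 + 8·x^3 + 9·x^4 - 18·x^5)·Dx^3  (order 3).
h: a_k = 0, -6, -6, -12, -24, -276/5, …
ICs: h(0) = 0, h′(0) = -6, h′′(0) = -12.

f: a_k = -3, -3, -9, -15, -33, -63, …
g: a_k = -3, -9, -27, -81, -243, -729, …
Sum ⇒ L₀ = lclm(L_f,L_g) in ℚ(x)⟨Dx⟩.
Integrate: L := L₀·Dx.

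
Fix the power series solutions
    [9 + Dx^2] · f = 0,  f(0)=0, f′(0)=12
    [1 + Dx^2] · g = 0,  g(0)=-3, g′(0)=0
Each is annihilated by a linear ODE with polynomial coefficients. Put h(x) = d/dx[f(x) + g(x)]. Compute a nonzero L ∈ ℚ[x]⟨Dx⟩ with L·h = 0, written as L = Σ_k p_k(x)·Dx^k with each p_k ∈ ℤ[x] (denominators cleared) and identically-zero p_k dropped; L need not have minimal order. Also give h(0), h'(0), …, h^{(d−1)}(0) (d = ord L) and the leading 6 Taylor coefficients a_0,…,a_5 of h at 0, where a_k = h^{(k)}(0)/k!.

f: a_k = 0, 12, 0, -18, 0, 81/10, …
g: a_k = -3, 0, 3/2, 0, -1/8, 0, …
Weyl lclm of L_f,L_g ⇒ L₀ (ord ≤ 4).
Derive L from L₀ (diff closure).
L = 9 + 10·Dx^2 + Dx^4  (order 4).
h: a_k = 12, 3, -54, -1/2, 81/2, 1/40, …
ICs: h(0) = 12, h′(0) = 3, h′′(0) = -108, h′′′(0) = -3.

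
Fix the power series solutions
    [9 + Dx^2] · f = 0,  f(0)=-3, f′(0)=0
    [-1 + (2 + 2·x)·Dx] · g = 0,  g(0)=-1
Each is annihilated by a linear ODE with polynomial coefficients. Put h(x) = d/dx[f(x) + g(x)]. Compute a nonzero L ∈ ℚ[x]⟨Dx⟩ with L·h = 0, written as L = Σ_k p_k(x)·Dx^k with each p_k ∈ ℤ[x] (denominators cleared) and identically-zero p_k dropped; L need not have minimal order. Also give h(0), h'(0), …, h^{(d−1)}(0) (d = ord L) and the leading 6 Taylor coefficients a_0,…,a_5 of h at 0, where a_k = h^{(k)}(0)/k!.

f: a_k = -3, 0, 27/2, 0, -81/8, 0, …
g: a_k = -1, -1/2, 1/8, -1/16, 5/128, -7/256, …
Sum ⇒ L₀ = lclm(L_f,L_g) in ℚ(x)⟨Dx⟩.
Differentiate: ansatz ord ≤ ord L₀ ⇒ L.
L = (-153 - 216·x - 108·x^2) + (-234 - 666·x - 648·x^2 - 216·x^3)·Dx + (-17 - 24·x - 12·x^2)·Dx^2 + (-26 - 74·x - 72·x^2 - 24·x^3)·Dx^3  (order 3).
h: a_k = -1/2, 109/4, -3/16, -1291/32, -35/256, 46971/2560, …
ICs: h(0) = -1/2, h′(0) = 109/4, h′′(0) = -3/8.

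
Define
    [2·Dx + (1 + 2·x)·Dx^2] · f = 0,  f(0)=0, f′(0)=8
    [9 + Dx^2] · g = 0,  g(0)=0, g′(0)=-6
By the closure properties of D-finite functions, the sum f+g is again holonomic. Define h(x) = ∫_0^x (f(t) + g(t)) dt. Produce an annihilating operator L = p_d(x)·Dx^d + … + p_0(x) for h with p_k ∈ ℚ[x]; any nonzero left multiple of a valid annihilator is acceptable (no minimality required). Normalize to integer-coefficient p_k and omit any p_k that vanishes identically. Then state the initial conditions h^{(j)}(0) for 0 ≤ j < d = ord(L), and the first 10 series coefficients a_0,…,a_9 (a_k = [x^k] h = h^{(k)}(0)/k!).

f: a_k = 0, 8, -8, 32/3, -16, 128/5, -128/3, 512/7, -128, 2048/9, …
g: a_k = 0, -6, 0, 9, 0, -81/20, 0, 243/280, 0, -243/2240, …
L₀ := lclm(L_f,L_g); ord L₀ ≤ 2+2.
Integrate: L := L₀·Dx.
L = (594 + 648·x + 648·x^2)·Dx^2 + (153 + 630·x + 972·x^2 + 648·x^3)·Dx^3 + (66 + 72·x + 72·x^2)·Dx^4 + (17 + 70·x + 108·x^2 + 72·x^3)·Dx^5  (order 5).
h: a_k = 0, 0, 1, -8/3, 59/12, -16/5, 431/120, -128/21, 20723/2240, -128/9, …
ICs: h(0) = 0, h′(0) = 0, h′′(0) = 2, h′′′(0) = -16, h′′′′(0) = 118.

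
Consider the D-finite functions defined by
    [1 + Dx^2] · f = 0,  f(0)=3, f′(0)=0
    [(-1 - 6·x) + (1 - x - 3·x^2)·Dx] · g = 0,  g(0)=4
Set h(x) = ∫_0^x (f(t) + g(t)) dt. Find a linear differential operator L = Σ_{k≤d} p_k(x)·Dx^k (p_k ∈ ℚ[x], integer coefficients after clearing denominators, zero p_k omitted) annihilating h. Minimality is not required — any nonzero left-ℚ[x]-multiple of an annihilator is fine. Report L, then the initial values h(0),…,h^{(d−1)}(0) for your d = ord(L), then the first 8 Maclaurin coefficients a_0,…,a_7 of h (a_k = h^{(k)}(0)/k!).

L = (-43 - 292·x - 307·x^2 - 624·x^3 - 45·x^4 - 54·x^5)·Dx + (9 + 7·x + 6·x^2 - 91·x^3 - 144·x^4 - 27·x^5 - 27·x^6)·Dx^2 + (-43 - 292·x - 307·x^2 - 624·x^3 - 45·x^4 - 54·x^5)·Dx^3 + (9 + 7·x + 6·x^2 - 91·x^3 - 144·x^4 - 27·x^5 - 27·x^6)·Dx^4  (order 4).
h: a_k = 0, 7, 2, 29/6, 7, 609/40, 80/3, 93119/1680, …
ICs: h(0) = 0, h′(0) = 7, h′′(0) = 4, h′′′(0) = 29.

f: a_k = 3, 0, -3/2, 0, 1/8, 0, -1/240, 0, …
g: a_k = 4, 4, 16, 28, 76, 160, 388, 868, …
h₀=f+g: left-lcm gives L₀, ord ≤ 3.
∫: right-multiply L₀ by Dx.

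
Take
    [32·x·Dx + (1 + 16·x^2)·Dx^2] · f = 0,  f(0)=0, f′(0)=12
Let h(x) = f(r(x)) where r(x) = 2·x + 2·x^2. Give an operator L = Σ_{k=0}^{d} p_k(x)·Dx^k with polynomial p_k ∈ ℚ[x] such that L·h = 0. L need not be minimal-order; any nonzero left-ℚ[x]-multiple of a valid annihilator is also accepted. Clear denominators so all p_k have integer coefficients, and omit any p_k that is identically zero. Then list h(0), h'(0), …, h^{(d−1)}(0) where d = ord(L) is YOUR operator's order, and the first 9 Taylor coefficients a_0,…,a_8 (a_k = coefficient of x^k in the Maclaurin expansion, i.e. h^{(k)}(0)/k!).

f: a_k = 0, 12, 0, -64, 0, 3072/5, 0, -49152/7, 0, …
L₀ from L_f via x↦r, Dx↦r'^{-1}Dx.
L = (-2 + 128·x + 512·x^2 + 768·x^3 + 384·x^4)·Dx + (1 + 2·x + 64·x^2 + 256·x^3 + 320·x^4 + 128·x^5)·Dx^2  (order 2).
h: a_k = 0, 24, 24, -512, -1536, 90624/5, 97792, -4915200/7, -6094848, …
ICs: h(0) = 0, h′(0) = 24.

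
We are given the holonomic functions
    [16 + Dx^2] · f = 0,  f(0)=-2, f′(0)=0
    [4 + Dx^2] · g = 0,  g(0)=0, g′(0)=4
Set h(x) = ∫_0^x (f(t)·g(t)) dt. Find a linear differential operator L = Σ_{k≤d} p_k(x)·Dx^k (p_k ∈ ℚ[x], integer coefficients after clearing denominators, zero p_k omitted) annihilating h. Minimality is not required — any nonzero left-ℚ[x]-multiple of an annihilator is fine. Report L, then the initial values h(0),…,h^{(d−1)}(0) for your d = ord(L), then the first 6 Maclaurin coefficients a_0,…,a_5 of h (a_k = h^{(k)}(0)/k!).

L = 144·Dx + 40·Dx^3 + Dx^5  (order 5).
h: a_k = 0, 0, -4, 0, 52/3, 0, …
ICs: h(0) = 0, h′(0) = 0, h′′(0) = -8, h′′′(0) = 0, h′′′′(0) = 416.

f: a_k = -2, 0, 16, 0, -64/3, 0, …
g: a_k = 0, 4, 0, -8/3, 0, 8/15, …
f·g: L₀ = L_f ⊗_s L_g, ord ≤ 2·2.
h=∫h₀ ⇒ L = L₀·Dx.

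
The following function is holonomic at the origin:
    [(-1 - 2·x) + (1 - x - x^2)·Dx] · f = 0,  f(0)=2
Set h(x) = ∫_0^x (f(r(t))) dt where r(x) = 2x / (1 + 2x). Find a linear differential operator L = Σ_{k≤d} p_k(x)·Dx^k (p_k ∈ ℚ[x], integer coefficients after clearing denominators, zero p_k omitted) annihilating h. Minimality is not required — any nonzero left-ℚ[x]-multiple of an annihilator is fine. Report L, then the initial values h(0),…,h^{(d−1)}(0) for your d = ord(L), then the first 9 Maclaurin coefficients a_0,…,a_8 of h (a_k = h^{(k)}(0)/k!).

f: a_k = 2, 2, 4, 6, 10, 16, 26, 42, 68, …
Change of var in L_f (x↦r) gives L₀.
h=∫h₀ ⇒ L = L₀·Dx.
L = (2 + 12·x)·Dx + (-1 - 4·x + 8·x^3)·Dx^2  (order 2).
h: a_k = 0, 2, 2, 8/3, 0, 32/5, -32/3, 256/7, -96, …
ICs: h(0) = 0, h′(0) = 2.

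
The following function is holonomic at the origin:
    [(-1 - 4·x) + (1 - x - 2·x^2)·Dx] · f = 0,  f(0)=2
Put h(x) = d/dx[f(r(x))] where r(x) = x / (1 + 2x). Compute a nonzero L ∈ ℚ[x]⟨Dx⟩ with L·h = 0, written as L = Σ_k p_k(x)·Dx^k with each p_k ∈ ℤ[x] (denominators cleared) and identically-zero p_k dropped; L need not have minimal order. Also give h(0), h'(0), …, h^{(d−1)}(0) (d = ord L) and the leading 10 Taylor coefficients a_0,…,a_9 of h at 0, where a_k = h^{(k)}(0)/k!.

f: a_k = 2, 2, 6, 10, 22, 42, 86, 170, 342, 682, …
L₀ from L_f via x↦r, Dx↦r'^{-1}Dx.
h₀' ⇒ L via d/dx closure of L₀.
L = 2 + (-1 - 11·x - 36·x^2 - 36·x^3)·Dx  (order 1).
h: a_k = 2, 4, -18, 72, -270, 972, -3402, 11664, -39366, 131220, …
ICs: h(0) = 2.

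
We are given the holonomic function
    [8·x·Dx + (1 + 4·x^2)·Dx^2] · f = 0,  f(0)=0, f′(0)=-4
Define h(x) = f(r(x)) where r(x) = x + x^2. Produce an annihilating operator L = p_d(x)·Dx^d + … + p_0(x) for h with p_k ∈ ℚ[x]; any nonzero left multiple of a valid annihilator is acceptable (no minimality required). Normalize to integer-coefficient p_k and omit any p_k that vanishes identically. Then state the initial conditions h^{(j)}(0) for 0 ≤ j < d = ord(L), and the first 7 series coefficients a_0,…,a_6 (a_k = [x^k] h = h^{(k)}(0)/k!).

L = (-2 + 8·x + 32·x^2 + 48·x^3 + 24·x^4)·Dx + (1 + 2·x + 4·x^2 + 16·x^3 + 20·x^4 + 8·x^5)·Dx^2  (order 2).
h: a_k = 0, -4, -4, 16/3, 16, 16/5, -176/3, …
ICs: h(0) = 0, h′(0) = -4.

f: a_k = 0, -4, 0, 16/3, 0, -64/5, 0, …
Substitute x→r, Dx→(1/r')Dx; clear ⇒ L₀.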